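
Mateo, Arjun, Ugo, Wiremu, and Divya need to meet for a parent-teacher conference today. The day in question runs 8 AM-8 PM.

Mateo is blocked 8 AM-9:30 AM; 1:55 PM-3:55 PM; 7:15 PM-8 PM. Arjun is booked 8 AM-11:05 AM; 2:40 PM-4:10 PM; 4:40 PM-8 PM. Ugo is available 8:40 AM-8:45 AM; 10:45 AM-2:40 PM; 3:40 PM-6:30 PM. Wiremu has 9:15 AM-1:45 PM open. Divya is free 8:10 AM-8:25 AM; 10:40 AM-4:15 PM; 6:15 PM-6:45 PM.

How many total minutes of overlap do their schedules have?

Mateo free: 09:30-13:55, 15:55-19:15 (invert busy blocks within the working day).
Arjun free: 11:05-14:40, 16:10-16:40 (invert busy blocks within the working day).
Ugo free: 08:40-08:45, 10:45-14:40, 15:40-18:30.
Wiremu free: 09:15-13:45.
Divya free: 08:10-08:25, 10:40-16:15, 18:15-18:45.
Mateo ∩ Arjun: 11:05-13:55, 16:10-16:40.
Mateo ∩ Arjun ∩ Ugo: 11:05-13:55, 16:10-16:40.
Mateo ∩ Arjun ∩ Ugo ∩ Wiremu: 11:05-13:45.
Mateo ∩ Arjun ∩ Ugo ∩ Wiremu ∩ Divya: 11:05-13:45.
Those are the intersection windows.
That's a single block of 160 minutes.

160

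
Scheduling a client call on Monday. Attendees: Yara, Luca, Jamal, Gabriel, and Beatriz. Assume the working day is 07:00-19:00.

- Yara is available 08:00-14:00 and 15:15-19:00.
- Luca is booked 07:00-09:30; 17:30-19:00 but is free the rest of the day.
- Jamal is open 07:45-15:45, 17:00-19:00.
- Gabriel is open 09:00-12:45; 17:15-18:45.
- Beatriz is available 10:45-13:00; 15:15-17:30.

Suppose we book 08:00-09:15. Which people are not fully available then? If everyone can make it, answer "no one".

Beatriz, Gabriel, Luca

Yara free: 08:00-14:00, 15:15-19:00.
Luca free: 09:30-17:30 (invert busy blocks within the working day).
Jamal free: 07:45-15:45, 17:00-19:00.
Gabriel free: 09:00-12:45, 17:15-18:45.
Beatriz free: 10:45-13:00, 15:15-17:30.
Yara: free for 08:00-09:15. Luca: not fully free for 08:00-09:15. Jamal: free for 08:00-09:15. Gabriel: not fully free for 08:00-09:15. Beatriz: not fully free for 08:00-09:15.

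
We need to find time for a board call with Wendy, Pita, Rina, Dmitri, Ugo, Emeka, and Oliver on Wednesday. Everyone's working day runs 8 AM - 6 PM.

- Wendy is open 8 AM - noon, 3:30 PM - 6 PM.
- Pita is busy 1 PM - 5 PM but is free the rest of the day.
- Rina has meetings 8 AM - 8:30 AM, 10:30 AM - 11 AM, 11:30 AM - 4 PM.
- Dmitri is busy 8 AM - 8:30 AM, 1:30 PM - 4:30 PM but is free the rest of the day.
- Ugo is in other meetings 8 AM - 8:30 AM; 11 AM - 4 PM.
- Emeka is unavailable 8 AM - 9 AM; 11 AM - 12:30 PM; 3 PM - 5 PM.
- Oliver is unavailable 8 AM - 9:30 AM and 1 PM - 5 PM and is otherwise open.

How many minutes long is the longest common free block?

Wendy free: 08:00-12:00, 15:30-18:00.
Pita free: 08:00-13:00, 17:00-18:00 (invert busy blocks within the working day).
Rina free: 08:30-10:30, 11:00-11:30, 16:00-18:00 (invert busy blocks within the working day).
Dmitri free: 08:30-13:30, 16:30-18:00 (invert busy blocks within the working day).
Ugo free: 08:30-11:00, 16:00-18:00 (invert busy blocks within the working day).
Emeka free: 09:00-11:00, 12:30-15:00, 17:00-18:00 (invert busy blocks within the working day).
Oliver free: 09:30-13:00, 17:00-18:00 (invert busy blocks within the working day).
Wendy ∩ Pita: 08:00-12:00, 17:00-18:00.
Wendy ∩ Pita ∩ Rina: 08:30-10:30, 11:00-11:30, 17:00-18:00.
Wendy ∩ Pita ∩ Rina ∩ Dmitri: 08:30-10:30, 11:00-11:30, 17:00-18:00.
Wendy ∩ Pita ∩ Rina ∩ Dmitri ∩ Ugo: 08:30-10:30, 17:00-18:00.
Wendy ∩ Pita ∩ Rina ∩ Dmitri ∩ Ugo ∩ Emeka: 09:00-10:30, 17:00-18:00.
Wendy ∩ Pita ∩ Rina ∩ Dmitri ∩ Ugo ∩ Emeka ∩ Oliver: 09:30-10:30, 17:00-18:00.
The longest is 09:30-10:30 at 60 minutes.

60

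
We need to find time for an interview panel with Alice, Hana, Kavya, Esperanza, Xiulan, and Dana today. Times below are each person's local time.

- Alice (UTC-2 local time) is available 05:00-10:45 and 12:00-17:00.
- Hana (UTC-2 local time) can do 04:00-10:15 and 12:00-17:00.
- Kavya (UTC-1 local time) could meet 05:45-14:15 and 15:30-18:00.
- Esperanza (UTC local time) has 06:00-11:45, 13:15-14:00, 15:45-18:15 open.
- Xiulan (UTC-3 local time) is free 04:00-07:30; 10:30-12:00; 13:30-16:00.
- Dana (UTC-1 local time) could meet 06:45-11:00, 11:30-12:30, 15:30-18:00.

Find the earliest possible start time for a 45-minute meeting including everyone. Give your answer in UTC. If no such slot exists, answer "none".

07:45

Alice in UTC: 07:00-12:45, 14:00-19:00 (add 2h to convert from UTC-2).
Hana in UTC: 06:00-12:15, 14:00-19:00 (add 2h to convert from UTC-2).
Kavya in UTC: 06:45-15:15, 16:30-19:00 (add 1h to convert from UTC-1).
Esperanza in UTC: 06:00-11:45, 13:15-14:00, 15:45-18:15.
Xiulan in UTC: 07:00-10:30, 13:30-15:00, 16:30-19:00 (add 3h to convert from UTC-3).
Dana in UTC: 07:45-12:00, 12:30-13:30, 16:30-19:00 (add 1h to convert from UTC-1).
Alice ∩ Hana: 07:00-12:15, 14:00-19:00.
Alice ∩ Hana ∩ Kavya: 07:00-12:15, 14:00-15:15, 16:30-19:00.
Alice ∩ Hana ∩ Kavya ∩ Esperanza: 07:00-11:45, 16:30-18:15.
Alice ∩ Hana ∩ Kavya ∩ Esperanza ∩ Xiulan: 07:00-10:30, 16:30-18:15.
Alice ∩ Hana ∩ Kavya ∩ Esperanza ∩ Xiulan ∩ Dana: 07:45-10:30, 16:30-18:15.
Those are the intersection windows.
The first common window of at least 45 minutes is 07:45-10:30, so the earliest start is 07:45.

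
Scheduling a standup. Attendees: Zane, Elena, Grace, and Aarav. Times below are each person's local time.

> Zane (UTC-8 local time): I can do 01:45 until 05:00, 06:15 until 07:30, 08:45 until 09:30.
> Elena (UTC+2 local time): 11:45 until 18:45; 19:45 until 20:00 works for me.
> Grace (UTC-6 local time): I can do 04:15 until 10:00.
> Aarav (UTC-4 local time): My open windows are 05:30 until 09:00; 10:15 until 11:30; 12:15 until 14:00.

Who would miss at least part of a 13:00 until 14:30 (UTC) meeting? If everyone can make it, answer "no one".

Zane in UTC: 09:45-13:00, 14:15-15:30, 16:45-17:30 (add 8h to convert from UTC-8).
Elena in UTC: 09:45-16:45, 17:45-18:00 (subtract 2h to convert from UTC+2).
Grace in UTC: 10:15-16:00 (add 6h to convert from UTC-6).
Aarav in UTC: 09:30-13:00, 14:15-15:30, 16:15-18:00 (add 4h to convert from UTC-4).
Zane: not fully free for 13:00-14:30. Elena: free for 13:00-14:30. Grace: free for 13:00-14:30. Aarav: not fully free for 13:00-14:30.

Aarav, Zane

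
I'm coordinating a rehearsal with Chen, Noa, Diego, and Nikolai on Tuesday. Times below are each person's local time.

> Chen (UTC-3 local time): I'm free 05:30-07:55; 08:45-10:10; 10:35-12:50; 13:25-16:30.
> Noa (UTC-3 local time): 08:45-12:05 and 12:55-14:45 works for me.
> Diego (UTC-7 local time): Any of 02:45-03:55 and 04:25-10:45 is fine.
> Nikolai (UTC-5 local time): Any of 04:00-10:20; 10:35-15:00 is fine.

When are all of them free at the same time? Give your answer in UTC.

Chen in UTC: 08:30-10:55, 11:45-13:10, 13:35-15:50, 16:25-19:30 (add 3h to convert from UTC-3).
Noa in UTC: 11:45-15:05, 15:55-17:45 (add 3h to convert from UTC-3).
Diego in UTC: 09:45-10:55, 11:25-17:45 (add 7h to convert from UTC-7).
Nikolai in UTC: 09:00-15:20, 15:35-20:00 (add 5h to convert from UTC-5).
Chen ∩ Noa: 11:45-13:10, 13:35-15:05, 16:25-17:45.
Chen ∩ Noa ∩ Diego: 11:45-13:10, 13:35-15:05, 16:25-17:45.
Chen ∩ Noa ∩ Diego ∩ Nikolai: 11:45-13:10, 13:35-15:05, 16:25-17:45.

11:45-13:10, 13:35-15:05, 16:25-17:45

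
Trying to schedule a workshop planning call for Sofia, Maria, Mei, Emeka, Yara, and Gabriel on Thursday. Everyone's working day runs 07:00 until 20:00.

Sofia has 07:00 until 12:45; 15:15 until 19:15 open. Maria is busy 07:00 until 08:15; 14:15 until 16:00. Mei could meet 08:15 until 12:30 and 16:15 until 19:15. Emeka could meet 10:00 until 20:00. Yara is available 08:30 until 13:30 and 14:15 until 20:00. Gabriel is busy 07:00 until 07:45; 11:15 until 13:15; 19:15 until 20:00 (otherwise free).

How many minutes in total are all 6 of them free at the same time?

Sofia free: 07:00-12:45, 15:15-19:15.
Maria free: 08:15-14:15, 16:00-20:00 (invert busy blocks within the working day).
Mei free: 08:15-12:30, 16:15-19:15.
Emeka free: 10:00-20:00.
Yara free: 08:30-13:30, 14:15-20:00.
Gabriel free: 07:45-11:15, 13:15-19:15 (invert busy blocks within the working day).
Sofia ∩ Maria: 08:15-12:45, 16:00-19:15.
Sofia ∩ Maria ∩ Mei: 08:15-12:30, 16:15-19:15.
Sofia ∩ Maria ∩ Mei ∩ Emeka: 10:00-12:30, 16:15-19:15.
Sofia ∩ Maria ∩ Mei ∩ Emeka ∩ Yara: 10:00-12:30, 16:15-19:15.
Sofia ∩ Maria ∩ Mei ∩ Emeka ∩ Yara ∩ Gabriel: 10:00-11:15, 16:15-19:15.
Summing the common windows: 75 + 180 = 255 minutes.

255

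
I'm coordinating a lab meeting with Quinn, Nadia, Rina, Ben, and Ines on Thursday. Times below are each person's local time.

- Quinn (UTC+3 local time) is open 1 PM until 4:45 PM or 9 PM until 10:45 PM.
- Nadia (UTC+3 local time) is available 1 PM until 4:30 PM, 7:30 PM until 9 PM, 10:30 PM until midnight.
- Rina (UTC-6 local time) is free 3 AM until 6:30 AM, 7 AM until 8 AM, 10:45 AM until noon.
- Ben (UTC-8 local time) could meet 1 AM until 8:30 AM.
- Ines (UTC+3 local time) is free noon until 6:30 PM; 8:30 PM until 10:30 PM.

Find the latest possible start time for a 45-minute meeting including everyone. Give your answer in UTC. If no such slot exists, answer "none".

Quinn in UTC: 10:00-13:45, 18:00-19:45 (subtract 3h to convert from UTC+3).
Nadia in UTC: 10:00-13:30, 16:30-18:00, 19:30-21:00 (subtract 3h to convert from UTC+3).
Rina in UTC: 09:00-12:30, 13:00-14:00, 16:45-18:00 (add 6h to convert from UTC-6).
Ben in UTC: 09:00-16:30 (add 8h to convert from UTC-8).
Ines in UTC: 09:00-15:30, 17:30-19:30 (subtract 3h to convert from UTC+3).
Quinn ∩ Nadia: 10:00-13:30, 19:30-19:45.
Quinn ∩ Nadia ∩ Rina: 10:00-12:30, 13:00-13:30.
Quinn ∩ Nadia ∩ Rina ∩ Ben: 10:00-12:30, 13:00-13:30.
Quinn ∩ Nadia ∩ Rina ∩ Ben ∩ Ines: 10:00-12:30, 13:00-13:30.
The last common window of at least 45 minutes is 10:00-12:30; a 45-minute meeting can start as late as 11:45 and still end by 12:30.

11:45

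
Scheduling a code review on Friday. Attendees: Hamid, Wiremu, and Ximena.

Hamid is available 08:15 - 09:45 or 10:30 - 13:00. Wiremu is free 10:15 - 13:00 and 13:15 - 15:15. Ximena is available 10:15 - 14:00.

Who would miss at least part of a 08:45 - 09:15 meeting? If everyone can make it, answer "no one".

Hamid: free for 08:45-09:15. Wiremu: not fully free for 08:45-09:15. Ximena: not fully free for 08:45-09:15.

Wiremu, Ximena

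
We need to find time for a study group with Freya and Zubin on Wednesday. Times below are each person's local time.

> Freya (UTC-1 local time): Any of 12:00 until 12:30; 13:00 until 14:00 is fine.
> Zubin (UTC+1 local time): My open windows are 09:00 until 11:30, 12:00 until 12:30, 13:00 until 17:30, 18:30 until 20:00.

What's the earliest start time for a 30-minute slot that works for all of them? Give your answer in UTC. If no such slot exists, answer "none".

Freya in UTC: 13:00-13:30, 14:00-15:00 (add 1h to convert from UTC-1).
Zubin in UTC: 08:00-10:30, 11:00-11:30, 12:00-16:30, 17:30-19:00 (subtract 1h to convert from UTC+1).
Freya ∩ Zubin: 13:00-13:30, 14:00-15:00.
Those are the intersection windows.
The first common window of at least 30 minutes is 13:00-13:30, so the earliest start is 13:00.

13:00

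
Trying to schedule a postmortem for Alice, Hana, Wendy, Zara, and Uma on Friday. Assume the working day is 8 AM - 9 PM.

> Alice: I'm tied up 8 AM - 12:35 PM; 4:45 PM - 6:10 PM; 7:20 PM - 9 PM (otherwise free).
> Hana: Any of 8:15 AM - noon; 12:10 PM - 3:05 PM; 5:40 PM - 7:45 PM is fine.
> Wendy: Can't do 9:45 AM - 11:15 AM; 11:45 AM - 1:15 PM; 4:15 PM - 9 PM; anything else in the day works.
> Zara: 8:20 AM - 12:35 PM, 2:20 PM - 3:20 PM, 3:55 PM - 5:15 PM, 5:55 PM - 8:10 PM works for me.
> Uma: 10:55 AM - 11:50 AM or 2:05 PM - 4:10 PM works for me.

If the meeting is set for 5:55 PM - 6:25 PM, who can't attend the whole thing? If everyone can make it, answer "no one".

Alice, Uma, Wendy

Alice free: 12:35-16:45, 18:10-19:20 (invert busy blocks within the working day).
Hana free: 08:15-12:00, 12:10-15:05, 17:40-19:45.
Wendy free: 08:00-09:45, 11:15-11:45, 13:15-16:15 (invert busy blocks within the working day).
Zara free: 08:20-12:35, 14:20-15:20, 15:55-17:15, 17:55-20:10.
Uma free: 10:55-11:50, 14:05-16:10.
Alice: not fully free for 17:55-18:25. Hana: free for 17:55-18:25. Wendy: not fully free for 17:55-18:25. Zara: free for 17:55-18:25. Uma: not fully free for 17:55-18:25.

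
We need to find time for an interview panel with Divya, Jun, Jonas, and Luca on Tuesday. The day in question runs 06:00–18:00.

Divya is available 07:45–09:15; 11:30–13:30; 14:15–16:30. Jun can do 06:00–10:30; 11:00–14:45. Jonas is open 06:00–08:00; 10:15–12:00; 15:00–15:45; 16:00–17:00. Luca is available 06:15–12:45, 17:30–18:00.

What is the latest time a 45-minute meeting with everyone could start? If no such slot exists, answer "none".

none

Divya ∩ Jun: 07:45-09:15, 11:30-13:30, 14:15-14:45.
Divya ∩ Jun ∩ Jonas: 07:45-08:00, 11:30-12:00.
Divya ∩ Jun ∩ Jonas ∩ Luca: 07:45-08:00, 11:30-12:00.
No common window is at least 45 minutes long.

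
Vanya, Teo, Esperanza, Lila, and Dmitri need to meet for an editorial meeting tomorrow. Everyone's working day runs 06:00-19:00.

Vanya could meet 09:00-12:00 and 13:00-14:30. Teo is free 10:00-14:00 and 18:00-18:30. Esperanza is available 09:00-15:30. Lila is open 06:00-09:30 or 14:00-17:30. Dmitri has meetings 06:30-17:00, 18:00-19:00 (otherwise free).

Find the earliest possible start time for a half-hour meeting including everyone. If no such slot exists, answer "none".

Vanya free: 09:00-12:00, 13:00-14:30.
Teo free: 10:00-14:00, 18:00-18:30.
Esperanza free: 09:00-15:30.
Lila free: 06:00-09:30, 14:00-17:30.
Dmitri free: 06:00-06:30, 17:00-18:00 (invert busy blocks within the working day).
Vanya ∩ Teo: 10:00-12:00, 13:00-14:00.
Vanya ∩ Teo ∩ Esperanza: 10:00-12:00, 13:00-14:00.
Vanya ∩ Teo ∩ Esperanza ∩ Lila: ∅.
Vanya ∩ Teo ∩ Esperanza ∩ Lila ∩ Dmitri: ∅.
There is no time when everyone is free.
No common window is at least 30 minutes long.

none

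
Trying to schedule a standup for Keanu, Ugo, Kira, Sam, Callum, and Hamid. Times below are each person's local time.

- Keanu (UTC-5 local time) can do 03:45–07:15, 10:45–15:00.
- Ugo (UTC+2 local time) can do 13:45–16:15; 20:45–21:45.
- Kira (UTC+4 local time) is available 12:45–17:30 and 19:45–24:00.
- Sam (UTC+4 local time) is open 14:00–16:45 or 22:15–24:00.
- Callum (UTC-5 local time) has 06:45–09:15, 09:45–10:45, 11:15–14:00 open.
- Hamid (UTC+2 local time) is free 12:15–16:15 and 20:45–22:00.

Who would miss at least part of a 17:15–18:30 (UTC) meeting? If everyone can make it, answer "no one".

Hamid, Sam, Ugo

Keanu in UTC: 08:45-12:15, 15:45-20:00 (add 5h to convert from UTC-5).
Ugo in UTC: 11:45-14:15, 18:45-19:45 (subtract 2h to convert from UTC+2).
Kira in UTC: 08:45-13:30, 15:45-20:00 (subtract 4h to convert from UTC+4).
Sam in UTC: 10:00-12:45, 18:15-20:00 (subtract 4h to convert from UTC+4).
Callum in UTC: 11:45-14:15, 14:45-15:45, 16:15-19:00 (add 5h to convert from UTC-5).
Hamid in UTC: 10:15-14:15, 18:45-20:00 (subtract 2h to convert from UTC+2).
Keanu: free for 17:15-18:30. Ugo: not fully free for 17:15-18:30. Kira: free for 17:15-18:30. Sam: not fully free for 17:15-18:30. Callum: free for 17:15-18:30. Hamid: not fully free for 17:15-18:30.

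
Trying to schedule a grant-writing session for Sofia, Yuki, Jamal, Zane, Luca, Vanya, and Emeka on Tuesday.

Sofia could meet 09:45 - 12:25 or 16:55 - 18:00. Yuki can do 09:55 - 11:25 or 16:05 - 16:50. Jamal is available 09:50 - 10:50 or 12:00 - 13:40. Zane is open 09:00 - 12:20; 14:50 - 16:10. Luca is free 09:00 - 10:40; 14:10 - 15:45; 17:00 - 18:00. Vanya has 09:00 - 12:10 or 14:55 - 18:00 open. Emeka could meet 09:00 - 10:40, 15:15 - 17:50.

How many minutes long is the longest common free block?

Sofia ∩ Yuki: 09:55-11:25.
Sofia ∩ Yuki ∩ Jamal: 09:55-10:50.
Sofia ∩ Yuki ∩ Jamal ∩ Zane: 09:55-10:50.
Sofia ∩ Yuki ∩ Jamal ∩ Zane ∩ Luca: 09:55-10:40.
Sofia ∩ Yuki ∩ Jamal ∩ Zane ∩ Luca ∩ Vanya: 09:55-10:40.
Sofia ∩ Yuki ∩ Jamal ∩ Zane ∩ Luca ∩ Vanya ∩ Emeka: 09:55-10:40.
Those are the intersection windows.
The longest is 09:55-10:40 at 45 minutes.

45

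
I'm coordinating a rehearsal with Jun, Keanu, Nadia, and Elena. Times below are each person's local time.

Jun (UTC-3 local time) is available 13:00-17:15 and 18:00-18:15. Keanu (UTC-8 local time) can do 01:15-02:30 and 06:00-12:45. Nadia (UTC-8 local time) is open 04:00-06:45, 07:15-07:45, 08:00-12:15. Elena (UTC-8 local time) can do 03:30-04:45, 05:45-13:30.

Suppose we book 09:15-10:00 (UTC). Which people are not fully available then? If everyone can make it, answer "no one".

Elena, Jun, Nadia

Jun in UTC: 16:00-20:15, 21:00-21:15 (add 3h to convert from UTC-3).
Keanu in UTC: 09:15-10:30, 14:00-20:45 (add 8h to convert from UTC-8).
Nadia in UTC: 12:00-14:45, 15:15-15:45, 16:00-20:15 (add 8h to convert from UTC-8).
Elena in UTC: 11:30-12:45, 13:45-21:30 (add 8h to convert from UTC-8).
Jun: not fully free for 09:15-10:00. Keanu: free for 09:15-10:00. Nadia: not fully free for 09:15-10:00. Elena: not fully free for 09:15-10:00.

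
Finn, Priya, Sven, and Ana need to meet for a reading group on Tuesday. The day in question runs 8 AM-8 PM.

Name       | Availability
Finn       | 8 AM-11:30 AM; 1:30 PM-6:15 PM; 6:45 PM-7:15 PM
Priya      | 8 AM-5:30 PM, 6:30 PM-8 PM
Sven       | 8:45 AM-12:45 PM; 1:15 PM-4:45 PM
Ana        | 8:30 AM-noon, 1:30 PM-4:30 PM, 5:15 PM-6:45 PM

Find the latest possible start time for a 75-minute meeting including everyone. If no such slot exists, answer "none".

Finn ∩ Priya: 08:00-11:30, 13:30-17:30, 18:45-19:15.
Finn ∩ Priya ∩ Sven: 08:45-11:30, 13:30-16:45.
Finn ∩ Priya ∩ Sven ∩ Ana: 08:45-11:30, 13:30-16:30.
Those are the intersection windows.
The last common window of at least 75 minutes is 13:30-16:30; a 75-minute meeting can start as late as 15:15 and still end by 16:30.

15:15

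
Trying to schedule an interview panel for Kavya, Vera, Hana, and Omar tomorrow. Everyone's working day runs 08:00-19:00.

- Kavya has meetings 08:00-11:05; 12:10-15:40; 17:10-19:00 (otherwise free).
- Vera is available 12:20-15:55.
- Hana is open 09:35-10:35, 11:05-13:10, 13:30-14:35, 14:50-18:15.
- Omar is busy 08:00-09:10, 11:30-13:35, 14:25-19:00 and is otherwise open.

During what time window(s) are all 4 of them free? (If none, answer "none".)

none

Kavya free: 11:05-12:10, 15:40-17:10 (invert busy blocks within the working day).
Vera free: 12:20-15:55.
Hana free: 09:35-10:35, 11:05-13:10, 13:30-14:35, 14:50-18:15.
Omar free: 09:10-11:30, 13:35-14:25 (invert busy blocks within the working day).
Kavya ∩ Vera: 15:40-15:55.
Kavya ∩ Vera ∩ Hana: 15:40-15:55.
Kavya ∩ Vera ∩ Hana ∩ Omar: ∅.
There is no time when everyone is free.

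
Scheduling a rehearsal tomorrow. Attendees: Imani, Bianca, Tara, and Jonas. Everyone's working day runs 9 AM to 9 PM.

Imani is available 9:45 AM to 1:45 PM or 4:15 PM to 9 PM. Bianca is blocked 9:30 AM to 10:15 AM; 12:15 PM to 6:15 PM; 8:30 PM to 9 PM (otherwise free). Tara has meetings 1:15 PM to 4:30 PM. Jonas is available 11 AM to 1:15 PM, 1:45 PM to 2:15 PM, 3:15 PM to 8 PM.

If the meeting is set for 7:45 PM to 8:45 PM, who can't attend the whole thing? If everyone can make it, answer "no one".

Bianca, Jonas

Imani free: 09:45-13:45, 16:15-21:00.
Bianca free: 09:00-09:30, 10:15-12:15, 18:15-20:30 (invert busy blocks within the working day).
Tara free: 09:00-13:15, 16:30-21:00 (invert busy blocks within the working day).
Jonas free: 11:00-13:15, 13:45-14:15, 15:15-20:00.
Imani: free for 19:45-20:45. Bianca: not fully free for 19:45-20:45. Tara: free for 19:45-20:45. Jonas: not fully free for 19:45-20:45.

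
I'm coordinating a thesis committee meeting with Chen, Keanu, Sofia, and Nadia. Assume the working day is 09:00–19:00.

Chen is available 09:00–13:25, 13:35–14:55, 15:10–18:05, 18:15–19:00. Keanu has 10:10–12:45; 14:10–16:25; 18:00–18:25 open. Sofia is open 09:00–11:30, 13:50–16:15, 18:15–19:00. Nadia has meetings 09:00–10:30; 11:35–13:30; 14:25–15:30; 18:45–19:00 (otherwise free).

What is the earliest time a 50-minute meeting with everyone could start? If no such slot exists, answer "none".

10:30

Chen free: 09:00-13:25, 13:35-14:55, 15:10-18:05, 18:15-19:00.
Keanu free: 10:10-12:45, 14:10-16:25, 18:00-18:25.
Sofia free: 09:00-11:30, 13:50-16:15, 18:15-19:00.
Nadia free: 10:30-11:35, 13:30-14:25, 15:30-18:45 (invert busy blocks within the working day).
Chen ∩ Keanu: 10:10-12:45, 14:10-14:55, 15:10-16:25, 18:00-18:05, 18:15-18:25.
Chen ∩ Keanu ∩ Sofia: 10:10-11:30, 14:10-14:55, 15:10-16:15, 18:15-18:25.
Chen ∩ Keanu ∩ Sofia ∩ Nadia: 10:30-11:30, 14:10-14:25, 15:30-16:15, 18:15-18:25.
So the common availability across everyone is 10:30-11:30, 14:10-14:25, 15:30-16:15, 18:15-18:25.
The first common window of at least 50 minutes is 10:30-11:30, so the earliest start is 10:30.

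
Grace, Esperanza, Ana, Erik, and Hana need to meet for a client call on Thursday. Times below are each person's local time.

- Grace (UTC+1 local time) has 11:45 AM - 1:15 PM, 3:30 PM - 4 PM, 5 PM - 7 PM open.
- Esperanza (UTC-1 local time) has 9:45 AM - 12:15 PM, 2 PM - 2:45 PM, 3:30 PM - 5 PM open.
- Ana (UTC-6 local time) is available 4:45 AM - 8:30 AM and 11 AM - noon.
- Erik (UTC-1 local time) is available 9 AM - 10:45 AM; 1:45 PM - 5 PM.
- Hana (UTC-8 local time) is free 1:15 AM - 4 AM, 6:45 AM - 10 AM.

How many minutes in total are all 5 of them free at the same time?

Grace in UTC: 10:45-12:15, 14:30-15:00, 16:00-18:00 (subtract 1h to convert from UTC+1).
Esperanza in UTC: 10:45-13:15, 15:00-15:45, 16:30-18:00 (add 1h to convert from UTC-1).
Ana in UTC: 10:45-14:30, 17:00-18:00 (add 6h to convert from UTC-6).
Erik in UTC: 10:00-11:45, 14:45-18:00 (add 1h to convert from UTC-1).
Hana in UTC: 09:15-12:00, 14:45-18:00 (add 8h to convert from UTC-8).
Grace ∩ Esperanza: 10:45-12:15, 16:30-18:00.
Grace ∩ Esperanza ∩ Ana: 10:45-12:15, 17:00-18:00.
Grace ∩ Esperanza ∩ Ana ∩ Erik: 10:45-11:45, 17:00-18:00.
Grace ∩ Esperanza ∩ Ana ∩ Erik ∩ Hana: 10:45-11:45, 17:00-18:00.
So the common availability across everyone is 10:45-11:45, 17:00-18:00.
Summing the common windows: 60 + 60 = 120 minutes.

120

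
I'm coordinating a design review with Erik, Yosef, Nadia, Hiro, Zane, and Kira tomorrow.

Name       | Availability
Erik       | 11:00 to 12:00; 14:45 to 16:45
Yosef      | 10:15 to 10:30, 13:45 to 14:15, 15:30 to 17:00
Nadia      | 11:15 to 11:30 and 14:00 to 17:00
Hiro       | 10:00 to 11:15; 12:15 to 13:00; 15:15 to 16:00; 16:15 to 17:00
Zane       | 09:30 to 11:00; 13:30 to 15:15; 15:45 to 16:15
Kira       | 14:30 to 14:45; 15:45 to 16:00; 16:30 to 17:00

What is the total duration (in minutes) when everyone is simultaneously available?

15

Erik ∩ Yosef: 15:30-16:45.
Erik ∩ Yosef ∩ Nadia: 15:30-16:45.
Erik ∩ Yosef ∩ Nadia ∩ Hiro: 15:30-16:00, 16:15-16:45.
Erik ∩ Yosef ∩ Nadia ∩ Hiro ∩ Zane: 15:45-16:00.
Erik ∩ Yosef ∩ Nadia ∩ Hiro ∩ Zane ∩ Kira: 15:45-16:00.
That's a single block of 15 minutes.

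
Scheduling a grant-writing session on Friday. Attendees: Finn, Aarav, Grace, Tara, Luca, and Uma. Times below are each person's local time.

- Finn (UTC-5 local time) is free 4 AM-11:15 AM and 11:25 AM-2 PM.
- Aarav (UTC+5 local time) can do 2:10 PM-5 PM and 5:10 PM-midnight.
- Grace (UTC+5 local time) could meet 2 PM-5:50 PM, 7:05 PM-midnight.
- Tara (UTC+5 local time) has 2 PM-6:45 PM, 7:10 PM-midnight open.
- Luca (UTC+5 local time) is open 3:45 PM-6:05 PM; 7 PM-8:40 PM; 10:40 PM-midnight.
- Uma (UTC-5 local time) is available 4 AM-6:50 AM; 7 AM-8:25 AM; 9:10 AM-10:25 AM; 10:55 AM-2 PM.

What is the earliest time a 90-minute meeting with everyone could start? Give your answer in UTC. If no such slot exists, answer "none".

Finn in UTC: 09:00-16:15, 16:25-19:00 (add 5h to convert from UTC-5).
Aarav in UTC: 09:10-12:00, 12:10-19:00 (subtract 5h to convert from UTC+5).
Grace in UTC: 09:00-12:50, 14:05-19:00 (subtract 5h to convert from UTC+5).
Tara in UTC: 09:00-13:45, 14:10-19:00 (subtract 5h to convert from UTC+5).
Luca in UTC: 10:45-13:05, 14:00-15:40, 17:40-19:00 (subtract 5h to convert from UTC+5).
Uma in UTC: 09:00-11:50, 12:00-13:25, 14:10-15:25, 15:55-19:00 (add 5h to convert from UTC-5).
Finn ∩ Aarav: 09:10-12:00, 12:10-16:15, 16:25-19:00.
Finn ∩ Aarav ∩ Grace: 09:10-12:00, 12:10-12:50, 14:05-16:15, 16:25-19:00.
Finn ∩ Aarav ∩ Grace ∩ Tara: 09:10-12:00, 12:10-12:50, 14:10-16:15, 16:25-19:00.
Finn ∩ Aarav ∩ Grace ∩ Tara ∩ Luca: 10:45-12:00, 12:10-12:50, 14:10-15:40, 17:40-19:00.
Finn ∩ Aarav ∩ Grace ∩ Tara ∩ Luca ∩ Uma: 10:45-11:50, 12:10-12:50, 14:10-15:25, 17:40-19:00.
Those are the intersection windows.
No common window is at least 90 minutes long.

none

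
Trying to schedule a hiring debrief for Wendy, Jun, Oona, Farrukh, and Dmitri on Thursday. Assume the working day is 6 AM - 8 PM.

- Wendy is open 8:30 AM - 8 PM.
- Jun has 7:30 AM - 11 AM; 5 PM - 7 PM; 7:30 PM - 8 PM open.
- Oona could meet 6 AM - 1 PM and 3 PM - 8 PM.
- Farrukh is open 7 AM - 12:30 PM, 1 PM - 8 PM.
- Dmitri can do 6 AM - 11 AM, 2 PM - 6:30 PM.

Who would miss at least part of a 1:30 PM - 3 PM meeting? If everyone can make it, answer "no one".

Wendy: free for 13:30-15:00. Jun: not fully free for 13:30-15:00. Oona: not fully free for 13:30-15:00. Farrukh: free for 13:30-15:00. Dmitri: not fully free for 13:30-15:00.

Dmitri, Jun, Oona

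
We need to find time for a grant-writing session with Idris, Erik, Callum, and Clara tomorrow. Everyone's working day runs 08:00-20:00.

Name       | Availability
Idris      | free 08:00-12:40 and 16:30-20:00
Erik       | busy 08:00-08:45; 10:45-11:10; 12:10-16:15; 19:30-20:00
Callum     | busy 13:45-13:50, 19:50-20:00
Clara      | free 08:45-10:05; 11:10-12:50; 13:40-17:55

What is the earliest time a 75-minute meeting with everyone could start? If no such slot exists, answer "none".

08:45

Idris free: 08:00-12:40, 16:30-20:00.
Erik free: 08:45-10:45, 11:10-12:10, 16:15-19:30 (invert busy blocks within the working day).
Callum free: 08:00-13:45, 13:50-19:50 (invert busy blocks within the working day).
Clara free: 08:45-10:05, 11:10-12:50, 13:40-17:55.
Idris ∩ Erik: 08:45-10:45, 11:10-12:10, 16:30-19:30.
Idris ∩ Erik ∩ Callum: 08:45-10:45, 11:10-12:10, 16:30-19:30.
Idris ∩ Erik ∩ Callum ∩ Clara: 08:45-10:05, 11:10-12:10, 16:30-17:55.
So the common availability across everyone is 08:45-10:05, 11:10-12:10, 16:30-17:55.
The first common window of at least 75 minutes is 08:45-10:05, so the earliest start is 08:45.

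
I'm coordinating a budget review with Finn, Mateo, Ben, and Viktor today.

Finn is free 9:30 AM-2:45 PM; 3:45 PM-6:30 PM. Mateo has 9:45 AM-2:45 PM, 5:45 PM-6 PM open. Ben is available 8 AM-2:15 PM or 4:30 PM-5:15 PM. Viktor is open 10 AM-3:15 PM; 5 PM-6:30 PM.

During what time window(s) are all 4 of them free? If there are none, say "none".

Finn ∩ Mateo: 09:45-14:45, 17:45-18:00.
Finn ∩ Mateo ∩ Ben: 09:45-14:15.
Finn ∩ Mateo ∩ Ben ∩ Viktor: 10:00-14:15.

10:00-14:15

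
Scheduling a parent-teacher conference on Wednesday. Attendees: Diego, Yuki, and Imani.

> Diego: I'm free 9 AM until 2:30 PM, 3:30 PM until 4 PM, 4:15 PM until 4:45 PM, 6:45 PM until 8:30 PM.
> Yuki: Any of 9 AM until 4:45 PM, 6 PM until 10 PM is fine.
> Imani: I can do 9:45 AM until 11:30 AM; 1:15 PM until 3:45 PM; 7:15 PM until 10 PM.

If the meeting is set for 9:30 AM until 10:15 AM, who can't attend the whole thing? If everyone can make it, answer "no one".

Diego: free for 09:30-10:15. Yuki: free for 09:30-10:15. Imani: not fully free for 09:30-10:15.

Imani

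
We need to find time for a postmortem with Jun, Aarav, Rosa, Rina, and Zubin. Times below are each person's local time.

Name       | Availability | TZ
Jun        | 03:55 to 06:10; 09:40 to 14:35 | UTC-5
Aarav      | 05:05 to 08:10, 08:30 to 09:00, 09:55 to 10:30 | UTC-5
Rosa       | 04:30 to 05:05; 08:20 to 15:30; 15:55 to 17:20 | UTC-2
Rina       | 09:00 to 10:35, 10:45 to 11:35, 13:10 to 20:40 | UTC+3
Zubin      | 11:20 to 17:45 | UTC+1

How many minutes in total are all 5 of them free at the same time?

Jun in UTC: 08:55-11:10, 14:40-19:35 (add 5h to convert from UTC-5).
Aarav in UTC: 10:05-13:10, 13:30-14:00, 14:55-15:30 (add 5h to convert from UTC-5).
Rosa in UTC: 06:30-07:05, 10:20-17:30, 17:55-19:20 (add 2h to convert from UTC-2).
Rina in UTC: 06:00-07:35, 07:45-08:35, 10:10-17:40 (subtract 3h to convert from UTC+3).
Zubin in UTC: 10:20-16:45 (subtract 1h to convert from UTC+1).
Jun ∩ Aarav: 10:05-11:10, 14:55-15:30.
Jun ∩ Aarav ∩ Rosa: 10:20-11:10, 14:55-15:30.
Jun ∩ Aarav ∩ Rosa ∩ Rina: 10:20-11:10, 14:55-15:30.
Jun ∩ Aarav ∩ Rosa ∩ Rina ∩ Zubin: 10:20-11:10, 14:55-15:30.
Summing the common windows: 50 + 35 = 85 minutes.

85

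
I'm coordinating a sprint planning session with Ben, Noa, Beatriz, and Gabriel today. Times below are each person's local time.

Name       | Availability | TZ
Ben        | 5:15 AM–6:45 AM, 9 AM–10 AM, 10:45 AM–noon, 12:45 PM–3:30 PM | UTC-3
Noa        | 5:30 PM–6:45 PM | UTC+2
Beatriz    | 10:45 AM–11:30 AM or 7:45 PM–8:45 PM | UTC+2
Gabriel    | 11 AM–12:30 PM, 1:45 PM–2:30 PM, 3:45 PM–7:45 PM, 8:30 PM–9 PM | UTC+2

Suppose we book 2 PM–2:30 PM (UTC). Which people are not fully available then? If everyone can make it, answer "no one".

Beatriz, Noa

Ben in UTC: 08:15-09:45, 12:00-13:00, 13:45-15:00, 15:45-18:30 (add 3h to convert from UTC-3).
Noa in UTC: 15:30-16:45 (subtract 2h to convert from UTC+2).
Beatriz in UTC: 08:45-09:30, 17:45-18:45 (subtract 2h to convert from UTC+2).
Gabriel in UTC: 09:00-10:30, 11:45-12:30, 13:45-17:45, 18:30-19:00 (subtract 2h to convert from UTC+2).
Ben: free for 14:00-14:30. Noa: not fully free for 14:00-14:30. Beatriz: not fully free for 14:00-14:30. Gabriel: free for 14:00-14:30.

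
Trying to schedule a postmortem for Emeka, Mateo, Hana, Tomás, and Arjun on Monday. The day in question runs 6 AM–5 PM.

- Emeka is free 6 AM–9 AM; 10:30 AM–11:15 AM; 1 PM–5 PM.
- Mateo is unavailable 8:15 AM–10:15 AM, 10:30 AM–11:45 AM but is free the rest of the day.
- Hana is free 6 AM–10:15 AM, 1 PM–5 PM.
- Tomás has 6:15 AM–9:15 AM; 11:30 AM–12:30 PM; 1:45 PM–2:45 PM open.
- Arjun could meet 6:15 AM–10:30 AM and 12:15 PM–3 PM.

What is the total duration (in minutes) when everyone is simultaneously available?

Emeka free: 06:00-09:00, 10:30-11:15, 13:00-17:00.
Mateo free: 06:00-08:15, 10:15-10:30, 11:45-17:00 (invert busy blocks within the working day).
Hana free: 06:00-10:15, 13:00-17:00.
Tomás free: 06:15-09:15, 11:30-12:30, 13:45-14:45.
Arjun free: 06:15-10:30, 12:15-15:00.
Emeka ∩ Mateo: 06:00-08:15, 13:00-17:00.
Emeka ∩ Mateo ∩ Hana: 06:00-08:15, 13:00-17:00.
Emeka ∩ Mateo ∩ Hana ∩ Tomás: 06:15-08:15, 13:45-14:45.
Emeka ∩ Mateo ∩ Hana ∩ Tomás ∩ Arjun: 06:15-08:15, 13:45-14:45.
Summing the common windows: 120 + 60 = 180 minutes.

180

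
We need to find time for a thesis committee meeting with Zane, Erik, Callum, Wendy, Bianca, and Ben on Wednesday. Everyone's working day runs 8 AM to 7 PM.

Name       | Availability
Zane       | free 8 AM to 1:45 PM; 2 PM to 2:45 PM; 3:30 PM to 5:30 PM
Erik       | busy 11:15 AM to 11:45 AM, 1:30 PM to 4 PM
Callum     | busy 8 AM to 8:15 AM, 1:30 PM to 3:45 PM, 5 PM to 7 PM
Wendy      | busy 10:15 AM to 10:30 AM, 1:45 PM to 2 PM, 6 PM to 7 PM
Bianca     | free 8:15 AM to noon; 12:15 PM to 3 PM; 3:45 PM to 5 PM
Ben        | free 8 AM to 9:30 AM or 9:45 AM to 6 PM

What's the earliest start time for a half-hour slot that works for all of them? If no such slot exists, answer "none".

08:15

Zane free: 08:00-13:45, 14:00-14:45, 15:30-17:30.
Erik free: 08:00-11:15, 11:45-13:30, 16:00-19:00 (invert busy blocks within the working day).
Callum free: 08:15-13:30, 15:45-17:00 (invert busy blocks within the working day).
Wendy free: 08:00-10:15, 10:30-13:45, 14:00-18:00 (invert busy blocks within the working day).
Bianca free: 08:15-12:00, 12:15-15:00, 15:45-17:00.
Ben free: 08:00-09:30, 09:45-18:00.
Zane ∩ Erik: 08:00-11:15, 11:45-13:30, 16:00-17:30.
Zane ∩ Erik ∩ Callum: 08:15-11:15, 11:45-13:30, 16:00-17:00.
Zane ∩ Erik ∩ Callum ∩ Wendy: 08:15-10:15, 10:30-11:15, 11:45-13:30, 16:00-17:00.
Zane ∩ Erik ∩ Callum ∩ Wendy ∩ Bianca: 08:15-10:15, 10:30-11:15, 11:45-12:00, 12:15-13:30, 16:00-17:00.
Zane ∩ Erik ∩ Callum ∩ Wendy ∩ Bianca ∩ Ben: 08:15-09:30, 09:45-10:15, 10:30-11:15, 11:45-12:00, 12:15-13:30, 16:00-17:00.
Those are the intersection windows.
The first common window of at least 30 minutes is 08:15-09:30, so the earliest start is 08:15.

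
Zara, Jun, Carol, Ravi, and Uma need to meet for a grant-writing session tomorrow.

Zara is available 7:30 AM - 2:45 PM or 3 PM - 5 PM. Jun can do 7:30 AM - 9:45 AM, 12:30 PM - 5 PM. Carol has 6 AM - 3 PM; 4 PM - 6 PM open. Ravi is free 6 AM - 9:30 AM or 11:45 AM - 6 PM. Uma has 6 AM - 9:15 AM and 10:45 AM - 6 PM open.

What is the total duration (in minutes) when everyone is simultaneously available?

300

Zara ∩ Jun: 07:30-09:45, 12:30-14:45, 15:00-17:00.
Zara ∩ Jun ∩ Carol: 07:30-09:45, 12:30-14:45, 16:00-17:00.
Zara ∩ Jun ∩ Carol ∩ Ravi: 07:30-09:30, 12:30-14:45, 16:00-17:00.
Zara ∩ Jun ∩ Carol ∩ Ravi ∩ Uma: 07:30-09:15, 12:30-14:45, 16:00-17:00.
So the common availability across everyone is 07:30-09:15, 12:30-14:45, 16:00-17:00.
Summing the common windows: 105 + 135 + 60 = 300 minutes.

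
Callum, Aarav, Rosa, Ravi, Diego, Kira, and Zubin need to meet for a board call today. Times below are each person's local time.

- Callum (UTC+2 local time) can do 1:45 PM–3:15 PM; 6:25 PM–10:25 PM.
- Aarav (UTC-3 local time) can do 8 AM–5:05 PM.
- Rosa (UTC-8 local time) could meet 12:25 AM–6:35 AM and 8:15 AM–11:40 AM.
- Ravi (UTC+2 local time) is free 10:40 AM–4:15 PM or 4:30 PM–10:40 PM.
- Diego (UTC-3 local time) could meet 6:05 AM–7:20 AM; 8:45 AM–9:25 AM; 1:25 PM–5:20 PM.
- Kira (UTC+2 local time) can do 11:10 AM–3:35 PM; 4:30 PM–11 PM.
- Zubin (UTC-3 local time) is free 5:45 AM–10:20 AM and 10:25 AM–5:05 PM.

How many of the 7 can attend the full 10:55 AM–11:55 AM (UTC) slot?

Callum in UTC: 11:45-13:15, 16:25-20:25 (subtract 2h to convert from UTC+2).
Aarav in UTC: 11:00-20:05 (add 3h to convert from UTC-3).
Rosa in UTC: 08:25-14:35, 16:15-19:40 (add 8h to convert from UTC-8).
Ravi in UTC: 08:40-14:15, 14:30-20:40 (subtract 2h to convert from UTC+2).
Diego in UTC: 09:05-10:20, 11:45-12:25, 16:25-20:20 (add 3h to convert from UTC-3).
Kira in UTC: 09:10-13:35, 14:30-21:00 (subtract 2h to convert from UTC+2).
Zubin in UTC: 08:45-13:20, 13:25-20:05 (add 3h to convert from UTC-3).
Rosa, Ravi, Kira, and Zubin can make the full 10:55-11:55 slot — that's 4.

4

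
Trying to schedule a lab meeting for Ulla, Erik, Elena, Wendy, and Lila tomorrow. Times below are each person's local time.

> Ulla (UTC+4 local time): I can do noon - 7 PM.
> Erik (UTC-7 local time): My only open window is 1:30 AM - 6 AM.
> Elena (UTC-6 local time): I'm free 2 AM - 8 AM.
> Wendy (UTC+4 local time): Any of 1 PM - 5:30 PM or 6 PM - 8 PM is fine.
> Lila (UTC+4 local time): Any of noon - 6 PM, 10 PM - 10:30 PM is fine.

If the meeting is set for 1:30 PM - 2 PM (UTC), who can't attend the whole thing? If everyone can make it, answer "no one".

Erik, Wendy

Ulla in UTC: 08:00-15:00 (subtract 4h to convert from UTC+4).
Erik in UTC: 08:30-13:00 (add 7h to convert from UTC-7).
Elena in UTC: 08:00-14:00 (add 6h to convert from UTC-6).
Wendy in UTC: 09:00-13:30, 14:00-16:00 (subtract 4h to convert from UTC+4).
Lila in UTC: 08:00-14:00, 18:00-18:30 (subtract 4h to convert from UTC+4).
Ulla: free for 13:30-14:00. Erik: not fully free for 13:30-14:00. Elena: free for 13:30-14:00. Wendy: not fully free for 13:30-14:00. Lila: free for 13:30-14:00.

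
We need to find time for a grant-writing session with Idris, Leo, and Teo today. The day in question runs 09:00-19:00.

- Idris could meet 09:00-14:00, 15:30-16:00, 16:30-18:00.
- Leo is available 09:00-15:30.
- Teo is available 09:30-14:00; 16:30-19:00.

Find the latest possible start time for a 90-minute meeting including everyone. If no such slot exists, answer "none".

Idris ∩ Leo: 09:00-14:00.
Idris ∩ Leo ∩ Teo: 09:30-14:00.
So the common availability across everyone is 09:30-14:00.
The last common window of at least 90 minutes is 09:30-14:00; a 90-minute meeting can start as late as 12:30 and still end by 14:00.

12:30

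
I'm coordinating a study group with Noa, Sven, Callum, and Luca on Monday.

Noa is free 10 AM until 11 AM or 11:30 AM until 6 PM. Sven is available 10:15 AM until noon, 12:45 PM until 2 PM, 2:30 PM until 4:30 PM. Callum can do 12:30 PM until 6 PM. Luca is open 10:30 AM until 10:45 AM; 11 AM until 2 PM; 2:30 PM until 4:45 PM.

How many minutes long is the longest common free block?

120

Noa ∩ Sven: 10:15-11:00, 11:30-12:00, 12:45-14:00, 14:30-16:30.
Noa ∩ Sven ∩ Callum: 12:45-14:00, 14:30-16:30.
Noa ∩ Sven ∩ Callum ∩ Luca: 12:45-14:00, 14:30-16:30.
So the common availability across everyone is 12:45-14:00, 14:30-16:30.
The longest is 14:30-16:30 at 120 minutes.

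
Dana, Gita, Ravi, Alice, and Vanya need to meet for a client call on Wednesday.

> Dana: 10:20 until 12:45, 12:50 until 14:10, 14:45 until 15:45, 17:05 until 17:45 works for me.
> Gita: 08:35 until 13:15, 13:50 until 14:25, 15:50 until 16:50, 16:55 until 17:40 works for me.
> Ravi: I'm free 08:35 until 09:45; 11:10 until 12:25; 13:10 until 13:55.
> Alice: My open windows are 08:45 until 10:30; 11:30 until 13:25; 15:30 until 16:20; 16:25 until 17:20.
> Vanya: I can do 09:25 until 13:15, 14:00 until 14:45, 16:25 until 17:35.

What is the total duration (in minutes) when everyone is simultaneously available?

60

Dana ∩ Gita: 10:20-12:45, 12:50-13:15, 13:50-14:10, 17:05-17:40.
Dana ∩ Gita ∩ Ravi: 11:10-12:25, 13:10-13:15, 13:50-13:55.
Dana ∩ Gita ∩ Ravi ∩ Alice: 11:30-12:25, 13:10-13:15.
Dana ∩ Gita ∩ Ravi ∩ Alice ∩ Vanya: 11:30-12:25, 13:10-13:15.
Summing the common windows: 55 + 5 = 60 minutes.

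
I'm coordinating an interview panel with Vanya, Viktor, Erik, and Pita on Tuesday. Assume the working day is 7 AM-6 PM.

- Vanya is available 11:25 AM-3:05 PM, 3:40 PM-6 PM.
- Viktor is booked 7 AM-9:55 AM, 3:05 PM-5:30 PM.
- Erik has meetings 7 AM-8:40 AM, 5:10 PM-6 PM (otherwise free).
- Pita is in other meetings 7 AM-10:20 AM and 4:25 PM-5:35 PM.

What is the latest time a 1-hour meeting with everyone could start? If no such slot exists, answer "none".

Vanya free: 11:25-15:05, 15:40-18:00.
Viktor free: 09:55-15:05, 17:30-18:00 (invert busy blocks within the working day).
Erik free: 08:40-17:10 (invert busy blocks within the working day).
Pita free: 10:20-16:25, 17:35-18:00 (invert busy blocks within the working day).
Vanya ∩ Viktor: 11:25-15:05, 17:30-18:00.
Vanya ∩ Viktor ∩ Erik: 11:25-15:05.
Vanya ∩ Viktor ∩ Erik ∩ Pita: 11:25-15:05.
The last common window of at least 60 minutes is 11:25-15:05; a 60-minute meeting can start as late as 14:05 and still end by 15:05.

14:05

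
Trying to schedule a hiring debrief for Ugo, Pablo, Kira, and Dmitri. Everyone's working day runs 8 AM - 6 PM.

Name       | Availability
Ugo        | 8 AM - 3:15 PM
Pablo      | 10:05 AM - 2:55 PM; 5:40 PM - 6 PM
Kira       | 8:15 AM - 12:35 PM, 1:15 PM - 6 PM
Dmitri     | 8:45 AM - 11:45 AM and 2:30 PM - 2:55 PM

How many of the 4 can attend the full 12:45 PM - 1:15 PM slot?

2

Ugo and Pablo can make the full 12:45-13:15 slot — that's 2.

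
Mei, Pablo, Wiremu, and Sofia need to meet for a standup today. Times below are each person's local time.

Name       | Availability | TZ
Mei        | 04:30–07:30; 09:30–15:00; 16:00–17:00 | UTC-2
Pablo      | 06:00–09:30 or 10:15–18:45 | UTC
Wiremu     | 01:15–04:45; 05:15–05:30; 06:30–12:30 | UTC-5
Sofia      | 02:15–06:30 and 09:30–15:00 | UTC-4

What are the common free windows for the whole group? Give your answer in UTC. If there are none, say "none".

06:30-09:30, 13:30-17:00

Mei in UTC: 06:30-09:30, 11:30-17:00, 18:00-19:00 (add 2h to convert from UTC-2).
Pablo in UTC: 06:00-09:30, 10:15-18:45.
Wiremu in UTC: 06:15-09:45, 10:15-10:30, 11:30-17:30 (add 5h to convert from UTC-5).
Sofia in UTC: 06:15-10:30, 13:30-19:00 (add 4h to convert from UTC-4).
Mei ∩ Pablo: 06:30-09:30, 11:30-17:00, 18:00-18:45.
Mei ∩ Pablo ∩ Wiremu: 06:30-09:30, 11:30-17:00.
Mei ∩ Pablo ∩ Wiremu ∩ Sofia: 06:30-09:30, 13:30-17:00.
So the common availability across everyone is 06:30-09:30, 13:30-17:00.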